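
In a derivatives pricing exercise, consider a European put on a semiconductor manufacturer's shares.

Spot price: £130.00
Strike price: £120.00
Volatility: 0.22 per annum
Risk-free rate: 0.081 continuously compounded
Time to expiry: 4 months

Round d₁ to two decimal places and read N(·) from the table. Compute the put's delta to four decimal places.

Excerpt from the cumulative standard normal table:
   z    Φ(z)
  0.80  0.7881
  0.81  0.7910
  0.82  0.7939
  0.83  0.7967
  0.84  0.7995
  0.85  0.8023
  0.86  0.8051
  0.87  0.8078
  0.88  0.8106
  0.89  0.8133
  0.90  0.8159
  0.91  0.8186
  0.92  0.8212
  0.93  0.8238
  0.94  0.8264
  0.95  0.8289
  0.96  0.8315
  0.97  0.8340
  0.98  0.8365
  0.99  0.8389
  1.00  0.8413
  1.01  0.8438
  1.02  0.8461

-0.1814

σ√T = 0.22 × 0.5774 = 0.1270
d₁ = [ln(130/120) + (0.081 + 0.22²/2)·0.3333] / 0.1270 = [0.0800 + 0.0351] / 0.1270 = 0.9063 which rounds to 0.91
N(d₁) = N(0.91) = 0.8186
Δ_put = N(d₁) − 1 = 0.8186 − 1 = -0.1814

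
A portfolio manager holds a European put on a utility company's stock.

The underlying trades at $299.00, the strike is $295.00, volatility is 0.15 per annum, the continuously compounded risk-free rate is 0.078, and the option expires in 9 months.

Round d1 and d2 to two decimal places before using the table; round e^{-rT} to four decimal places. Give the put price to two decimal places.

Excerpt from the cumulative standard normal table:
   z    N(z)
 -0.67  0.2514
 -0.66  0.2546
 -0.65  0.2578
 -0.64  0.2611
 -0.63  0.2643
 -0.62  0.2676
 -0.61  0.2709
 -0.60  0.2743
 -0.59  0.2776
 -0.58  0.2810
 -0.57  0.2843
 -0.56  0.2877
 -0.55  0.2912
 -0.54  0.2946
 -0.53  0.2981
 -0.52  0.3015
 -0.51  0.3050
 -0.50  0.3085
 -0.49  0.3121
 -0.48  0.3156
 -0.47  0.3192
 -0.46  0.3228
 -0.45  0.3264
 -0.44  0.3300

$6.83

σ√T = 0.15 × 0.8660 = 0.1299
d₁ = [ln(299/295) + (0.078 + 0.15²/2)·0.75] / 0.1299 = [0.0135 + 0.0669] / 0.1299 = 0.6190 → 0.62
d₂ = d₁ − σ√T = 0.6190 − 0.1299 = 0.4891 → 0.49
e^(−rT) = e^(−0.078·0.75) = 0.9432
N(−d₂) = N(-0.49) = 0.3121;  N(−d₁) = N(-0.62) = 0.2676
P = 295·0.9432·0.3121 − 299·0.2676 = 86.8400 − 80.0124 = 6.8276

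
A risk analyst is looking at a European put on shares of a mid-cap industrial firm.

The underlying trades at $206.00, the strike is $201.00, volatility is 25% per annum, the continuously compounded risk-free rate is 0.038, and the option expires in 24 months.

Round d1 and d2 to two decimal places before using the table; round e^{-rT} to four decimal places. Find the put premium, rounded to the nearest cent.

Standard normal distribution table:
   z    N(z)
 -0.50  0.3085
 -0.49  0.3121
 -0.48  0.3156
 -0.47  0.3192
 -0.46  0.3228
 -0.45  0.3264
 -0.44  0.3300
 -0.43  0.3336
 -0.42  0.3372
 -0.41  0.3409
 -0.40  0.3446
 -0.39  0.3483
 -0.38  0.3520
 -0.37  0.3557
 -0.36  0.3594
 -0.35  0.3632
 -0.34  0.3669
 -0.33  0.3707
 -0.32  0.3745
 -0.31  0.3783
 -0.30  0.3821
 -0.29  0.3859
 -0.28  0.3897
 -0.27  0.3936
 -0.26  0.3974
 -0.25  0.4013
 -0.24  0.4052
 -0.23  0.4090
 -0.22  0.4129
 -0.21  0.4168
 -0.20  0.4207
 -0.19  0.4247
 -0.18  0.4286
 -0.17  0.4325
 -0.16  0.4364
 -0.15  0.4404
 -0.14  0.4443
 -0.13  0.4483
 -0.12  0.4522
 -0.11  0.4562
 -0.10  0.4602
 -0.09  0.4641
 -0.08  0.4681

σ√T = 0.25·√2 = 0.3536
d₁ = [ln(206/201) + (0.038 + 0.25²/2)·2] / 0.3536 = [0.0246 + 0.1385] / 0.3536 = 0.4612 ≈ 0.46
d₂ = d₁ − σ√T = 0.4612 − 0.3536 = 0.1077 ≈ 0.11
e^(−rT) = e^(−0.038·2) = 0.9268
N(−d₂) = N(-0.11) = 0.4562;  N(−d₁) = N(-0.46) = 0.3228
P = 201·0.9268·0.4562 − 206·0.3228 = 84.9840 − 66.4968 = 18.4872

$18.49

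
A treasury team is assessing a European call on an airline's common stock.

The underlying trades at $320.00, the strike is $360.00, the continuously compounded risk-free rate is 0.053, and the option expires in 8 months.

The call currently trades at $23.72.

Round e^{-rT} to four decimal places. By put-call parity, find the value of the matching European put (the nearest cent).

$51.23

e^(−rT) = e^(−0.053·0.6667) = 0.9653
Put-call parity: C − P = S − K·e^(−rT) = 320 − 360·0.9653 = 320 − 347.5080 = -27.5080
P = C − (C − P) = 23.72 − (-27.5080) = 51.2280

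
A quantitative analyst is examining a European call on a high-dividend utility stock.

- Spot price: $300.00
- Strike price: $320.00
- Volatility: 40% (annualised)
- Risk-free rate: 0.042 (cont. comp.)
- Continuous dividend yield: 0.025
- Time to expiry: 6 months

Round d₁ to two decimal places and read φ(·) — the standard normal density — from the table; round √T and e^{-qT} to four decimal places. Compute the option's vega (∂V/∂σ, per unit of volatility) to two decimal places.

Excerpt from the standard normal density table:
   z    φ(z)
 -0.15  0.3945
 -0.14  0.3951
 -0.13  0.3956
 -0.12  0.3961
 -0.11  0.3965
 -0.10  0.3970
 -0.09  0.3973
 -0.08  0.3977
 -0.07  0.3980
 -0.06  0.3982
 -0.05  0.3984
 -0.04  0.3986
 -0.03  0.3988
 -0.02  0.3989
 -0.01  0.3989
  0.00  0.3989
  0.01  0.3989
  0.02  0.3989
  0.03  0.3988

T = 0.5;  σ√T = 0.2828
d₁ = [ln(300/320) + (0.042 − 0.025 + 0.4²/2)·0.5] / 0.2828 = [-0.0645 + 0.0485] / 0.2828 = -0.0567 ⇒ -0.06
√T = √0.5 = 0.7071
φ(d₁) = φ(-0.06) = 0.3982
exp(−qT) = exp(−0.025·0.5) = 0.9876
vega = S·exp(−qT)·φ(d₁)·√T = 300·0.9876·0.3982·0.7071 = 83.4227

83.42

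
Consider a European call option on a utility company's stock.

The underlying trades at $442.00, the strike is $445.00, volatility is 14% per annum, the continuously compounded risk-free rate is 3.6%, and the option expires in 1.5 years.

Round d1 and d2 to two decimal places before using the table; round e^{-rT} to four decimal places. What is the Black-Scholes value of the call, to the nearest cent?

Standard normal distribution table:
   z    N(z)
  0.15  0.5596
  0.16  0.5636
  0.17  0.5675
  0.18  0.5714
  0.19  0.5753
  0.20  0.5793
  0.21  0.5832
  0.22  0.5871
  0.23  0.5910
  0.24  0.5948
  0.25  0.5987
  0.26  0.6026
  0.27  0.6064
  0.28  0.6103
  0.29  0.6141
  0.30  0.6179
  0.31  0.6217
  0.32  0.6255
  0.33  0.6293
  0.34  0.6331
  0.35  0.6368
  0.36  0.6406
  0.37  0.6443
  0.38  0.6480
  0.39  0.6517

$40.60

T = 1.5;  σ√T = 0.1715
ln(S/K) + (r + σ²/2)T = ln(442/445) + (0.036 + 0.14²/2)·1.5 = -0.0068 + 0.0687 = 0.0619
d₁ = 0.0619 / 0.1715 = 0.3612 ⇒ 0.36
d₂ = d₁ − σ√T = 0.3612 − 0.1715 = 0.1898 ⇒ 0.19
exp(−rT) = exp(−0.036·1.5) = 0.9474
C = 442·N(0.36) − 445·0.9474·N(0.19) = 442·0.6406 − 445·0.9474·0.5753 = 283.1452 − 242.5425 = 40.6027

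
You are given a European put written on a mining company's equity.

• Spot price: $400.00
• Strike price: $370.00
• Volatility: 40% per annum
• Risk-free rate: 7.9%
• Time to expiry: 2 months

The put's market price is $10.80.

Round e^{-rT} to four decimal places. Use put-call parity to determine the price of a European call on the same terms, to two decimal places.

$45.65

e^(−rT) = e^(−0.079·0.1667) = 0.9869
Put-call parity: C − P = S − K·e^(−rT) = 400 − 370·0.9869 = 400 − 365.1530 = 34.8470
C = P + (C − P) = 10.80 + (34.8470) = 45.6470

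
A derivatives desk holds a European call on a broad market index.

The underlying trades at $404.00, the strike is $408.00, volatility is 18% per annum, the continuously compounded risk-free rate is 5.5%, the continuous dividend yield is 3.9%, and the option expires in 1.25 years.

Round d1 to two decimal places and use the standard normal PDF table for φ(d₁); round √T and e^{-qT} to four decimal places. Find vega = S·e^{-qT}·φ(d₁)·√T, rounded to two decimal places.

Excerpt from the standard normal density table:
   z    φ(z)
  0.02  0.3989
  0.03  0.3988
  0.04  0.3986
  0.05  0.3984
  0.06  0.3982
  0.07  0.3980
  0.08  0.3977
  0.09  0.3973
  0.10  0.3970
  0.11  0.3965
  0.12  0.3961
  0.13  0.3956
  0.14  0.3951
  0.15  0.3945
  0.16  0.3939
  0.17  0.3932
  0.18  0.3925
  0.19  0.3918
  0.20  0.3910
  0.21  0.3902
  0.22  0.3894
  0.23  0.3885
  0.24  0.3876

σ√T = 0.18 × 1.1180 = 0.2012
d₁ = [ln(404/408) + (0.055 − 0.039 + ½·0.18²)·1.25] / (σ√T) = (-0.0099 + 0.0403) / 0.2012 = 0.1510 ⇒ 0.15
√T = √1.25 = 1.1180
φ(d₁) = φ(0.15) = 0.3945
exp(−qT) = exp(−0.039·1.25) = 0.9524
vega = S·exp(−qT)·φ(d₁)·√T = 404·0.9524·0.3945·1.1180 = 169.7030
(Vega is the same for a European call and put with the same parameters.)

169.70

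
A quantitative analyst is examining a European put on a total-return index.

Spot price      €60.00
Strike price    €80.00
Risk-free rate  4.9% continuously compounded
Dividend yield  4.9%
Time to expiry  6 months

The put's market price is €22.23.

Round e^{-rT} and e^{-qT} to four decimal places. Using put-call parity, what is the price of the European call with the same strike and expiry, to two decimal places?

exp(−qT) = exp(−0.049·0.5) = 0.9758;  exp(−rT) = exp(−0.049·0.5) = 0.9758
Put-call parity: C − P = S·e^(−qT) − K·e^(−rT) = 60·0.9758 − 80·0.9758 = 58.5480 − 78.0640 = -19.5160
C = P + (C − P) = 22.23 + (-19.5160) = 2.7140

€2.71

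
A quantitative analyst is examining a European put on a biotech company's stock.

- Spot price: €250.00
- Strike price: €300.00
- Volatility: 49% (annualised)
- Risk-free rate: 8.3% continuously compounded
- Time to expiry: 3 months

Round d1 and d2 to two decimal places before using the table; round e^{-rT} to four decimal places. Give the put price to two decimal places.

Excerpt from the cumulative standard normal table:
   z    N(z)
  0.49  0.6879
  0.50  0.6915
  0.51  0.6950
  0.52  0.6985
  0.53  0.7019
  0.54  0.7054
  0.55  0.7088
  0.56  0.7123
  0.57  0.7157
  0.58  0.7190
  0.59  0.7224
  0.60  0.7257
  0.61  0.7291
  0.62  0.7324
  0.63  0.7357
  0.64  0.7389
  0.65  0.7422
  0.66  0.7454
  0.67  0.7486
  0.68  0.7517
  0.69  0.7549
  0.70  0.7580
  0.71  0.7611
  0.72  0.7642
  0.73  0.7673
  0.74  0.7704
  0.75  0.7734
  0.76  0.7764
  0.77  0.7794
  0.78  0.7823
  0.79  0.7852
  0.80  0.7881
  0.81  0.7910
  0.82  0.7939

T = 0.25;  σ√T = 0.2450
d₁ = [ln(250/300) + (0.083 + 0.49²/2)·0.25] / 0.2450 = [-0.1823 + 0.0508] / 0.2450 = -0.5370 ⇒ -0.54
d₂ = d₁ − σ√T = -0.5370 − 0.2450 = -0.7820 ⇒ -0.78
e^(−rT) = e^(−0.083·0.25) = 0.9795
N(−d₂) = N(0.78) = 0.7823;  N(−d₁) = N(0.54) = 0.7054
P = 300·0.9795·0.7823 − 250·0.7054 = 229.8789 − 176.3500 = 53.5289

€53.53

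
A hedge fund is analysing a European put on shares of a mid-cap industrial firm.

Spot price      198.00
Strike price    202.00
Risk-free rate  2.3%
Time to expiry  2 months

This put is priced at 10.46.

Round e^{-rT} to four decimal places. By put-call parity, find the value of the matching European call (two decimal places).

exp(−rT) = exp(−0.023·0.1667) = 0.9962
Put-call parity: C − P = S − K·e^(−rT) = 198 − 202·0.9962 = 198 − 201.2324 = -3.2324
C = P + (C − P) = 10.46 + (-3.2324) = 7.2276

7.23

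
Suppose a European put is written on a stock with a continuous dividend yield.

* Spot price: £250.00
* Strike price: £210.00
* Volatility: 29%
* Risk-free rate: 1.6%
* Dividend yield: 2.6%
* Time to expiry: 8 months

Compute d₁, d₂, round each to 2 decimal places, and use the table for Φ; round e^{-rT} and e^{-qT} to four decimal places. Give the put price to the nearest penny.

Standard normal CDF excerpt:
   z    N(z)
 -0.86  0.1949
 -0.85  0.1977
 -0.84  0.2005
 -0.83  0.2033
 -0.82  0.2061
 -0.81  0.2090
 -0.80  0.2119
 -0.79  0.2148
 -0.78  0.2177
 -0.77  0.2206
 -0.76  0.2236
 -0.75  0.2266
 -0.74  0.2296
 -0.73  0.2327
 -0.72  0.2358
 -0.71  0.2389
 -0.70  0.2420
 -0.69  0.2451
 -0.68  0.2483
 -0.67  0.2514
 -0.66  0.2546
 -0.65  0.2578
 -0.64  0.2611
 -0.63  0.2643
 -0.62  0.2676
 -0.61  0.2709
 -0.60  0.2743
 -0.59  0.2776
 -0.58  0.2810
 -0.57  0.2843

£7.73

T = 0.6667;  σ√T = 0.2368
d₁ = [ln(250/210) + (0.016 − 0.026 + 0.29²/2)·0.6667] / 0.2368 = [0.1744 + 0.0214] / 0.2368 = 0.8266 → 0.83
d₂ = d₁ − σ√T = 0.8266 − 0.2368 = 0.5898 → 0.59
e^(−qT) = e^(−0.026·0.6667) = 0.9828;  e^(−rT) = e^(−0.016·0.6667) = 0.9894
P = 210·0.9894·N(-0.59) − 250·0.9828·N(-0.83) = 210·0.9894·0.2776 − 250·0.9828·0.2033 = 57.6781 − 49.9508 = 7.7273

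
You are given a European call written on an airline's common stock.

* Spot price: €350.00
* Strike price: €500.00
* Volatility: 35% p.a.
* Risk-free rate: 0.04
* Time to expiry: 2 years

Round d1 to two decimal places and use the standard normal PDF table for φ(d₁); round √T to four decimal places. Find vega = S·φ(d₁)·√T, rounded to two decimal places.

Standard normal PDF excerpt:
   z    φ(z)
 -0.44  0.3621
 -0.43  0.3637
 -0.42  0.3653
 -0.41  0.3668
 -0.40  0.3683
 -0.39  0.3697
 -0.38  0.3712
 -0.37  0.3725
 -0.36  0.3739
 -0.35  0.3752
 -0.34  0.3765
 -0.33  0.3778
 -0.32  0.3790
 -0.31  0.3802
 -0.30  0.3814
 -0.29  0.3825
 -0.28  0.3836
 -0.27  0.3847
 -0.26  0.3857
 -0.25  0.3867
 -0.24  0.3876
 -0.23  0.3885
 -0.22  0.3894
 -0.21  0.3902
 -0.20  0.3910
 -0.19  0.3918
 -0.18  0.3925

188.19

σ√T = 0.35 × 1.4142 = 0.4950
d₁ = [ln(350/500) + (0.04 + 0.35²/2)·2] / 0.4950 = [-0.3567 + 0.2025] / 0.4950 = -0.3115 → -0.31
√T = √2 = 1.4142
φ(d₁) = φ(-0.31) = 0.3802
vega = S·φ(d₁)·√T = 350·0.3802·1.4142 = 188.1876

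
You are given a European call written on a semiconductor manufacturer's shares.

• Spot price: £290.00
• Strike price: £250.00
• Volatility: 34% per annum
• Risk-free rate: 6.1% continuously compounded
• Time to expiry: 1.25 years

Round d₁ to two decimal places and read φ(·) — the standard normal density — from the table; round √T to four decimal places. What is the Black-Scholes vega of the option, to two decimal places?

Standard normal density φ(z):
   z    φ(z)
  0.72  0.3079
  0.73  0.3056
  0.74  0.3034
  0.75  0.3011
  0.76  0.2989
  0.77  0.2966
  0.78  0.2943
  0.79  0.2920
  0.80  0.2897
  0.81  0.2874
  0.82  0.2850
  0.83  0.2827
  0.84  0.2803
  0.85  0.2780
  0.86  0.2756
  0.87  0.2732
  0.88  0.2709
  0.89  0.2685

σ√T = 0.34 × 1.1180 = 0.3801
d₁ = [ln(290/250) + (0.061 + ½·0.34²)·1.25] / (σ√T) = (0.1484 + 0.1485) / 0.3801 = 0.7811 ⇒ 0.78
√T = √1.25 = 1.1180
φ(d₁) = φ(0.78) = 0.2943
vega = S·φ(d₁)·√T = 290·0.2943·1.1180 = 95.4179
(Vega is the same for a European call and put with the same parameters.)

95.42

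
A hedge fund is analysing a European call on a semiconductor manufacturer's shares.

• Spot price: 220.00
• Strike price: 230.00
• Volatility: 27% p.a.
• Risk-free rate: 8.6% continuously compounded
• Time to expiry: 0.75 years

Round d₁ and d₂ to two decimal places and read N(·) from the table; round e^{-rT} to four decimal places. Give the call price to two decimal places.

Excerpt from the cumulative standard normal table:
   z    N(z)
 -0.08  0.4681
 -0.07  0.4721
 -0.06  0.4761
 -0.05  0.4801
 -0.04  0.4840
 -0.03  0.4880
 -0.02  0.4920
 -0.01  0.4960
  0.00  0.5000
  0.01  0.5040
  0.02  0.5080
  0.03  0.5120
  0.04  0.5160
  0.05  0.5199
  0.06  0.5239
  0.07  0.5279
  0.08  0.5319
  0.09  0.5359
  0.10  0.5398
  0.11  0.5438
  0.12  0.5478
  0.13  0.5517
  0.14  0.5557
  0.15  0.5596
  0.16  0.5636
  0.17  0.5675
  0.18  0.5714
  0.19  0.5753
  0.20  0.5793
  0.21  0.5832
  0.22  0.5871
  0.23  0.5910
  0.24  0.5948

σ√T = 0.27 × 0.8660 = 0.2338
d₁ = [ln(220/230) + (0.086 + 0.27²/2)·0.75] / 0.2338 = [-0.0445 + 0.0918] / 0.2338 = 0.2027 which rounds to 0.20
d₂ = d₁ − σ√T = 0.2027 − 0.2338 = -0.0312 which rounds to -0.03
e^(−rT) = e^(−0.086·0.75) = 0.9375
N(d₁) = N(0.20) = 0.5793;  N(d₂) = N(-0.03) = 0.4880
C = 220·0.5793 − 230·0.9375·0.4880 = 127.4460 − 105.2250 = 22.2210

22.22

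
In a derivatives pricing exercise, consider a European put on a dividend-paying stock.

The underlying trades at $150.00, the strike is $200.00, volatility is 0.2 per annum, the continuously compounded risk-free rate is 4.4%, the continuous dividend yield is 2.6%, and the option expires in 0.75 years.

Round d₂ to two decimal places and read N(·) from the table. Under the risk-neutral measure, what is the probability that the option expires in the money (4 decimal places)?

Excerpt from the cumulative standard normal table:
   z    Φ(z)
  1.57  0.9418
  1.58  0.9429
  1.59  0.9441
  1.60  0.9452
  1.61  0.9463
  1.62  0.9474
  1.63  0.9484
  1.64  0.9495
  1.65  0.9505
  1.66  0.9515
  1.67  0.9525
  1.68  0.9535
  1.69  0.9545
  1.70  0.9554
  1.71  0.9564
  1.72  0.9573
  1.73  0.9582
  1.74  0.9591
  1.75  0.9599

σ√T = 0.2·√0.75 = 0.1732
ln(S/K) + (r − q + σ²/2)T = ln(150/200) + (0.044 − 0.026 + 0.2²/2)·0.75 = -0.2877 + 0.0285 = -0.2592
d₁ = -0.2592 / 0.1732 = -1.4964 ≈ -1.50
d₂ = d₁ − σ√T = -1.4964 − 0.1732 = -1.6696 ≈ -1.67
Risk-neutral Pr[S_T < K] = N(−d₂) = N(1.67) = 0.9525

0.9525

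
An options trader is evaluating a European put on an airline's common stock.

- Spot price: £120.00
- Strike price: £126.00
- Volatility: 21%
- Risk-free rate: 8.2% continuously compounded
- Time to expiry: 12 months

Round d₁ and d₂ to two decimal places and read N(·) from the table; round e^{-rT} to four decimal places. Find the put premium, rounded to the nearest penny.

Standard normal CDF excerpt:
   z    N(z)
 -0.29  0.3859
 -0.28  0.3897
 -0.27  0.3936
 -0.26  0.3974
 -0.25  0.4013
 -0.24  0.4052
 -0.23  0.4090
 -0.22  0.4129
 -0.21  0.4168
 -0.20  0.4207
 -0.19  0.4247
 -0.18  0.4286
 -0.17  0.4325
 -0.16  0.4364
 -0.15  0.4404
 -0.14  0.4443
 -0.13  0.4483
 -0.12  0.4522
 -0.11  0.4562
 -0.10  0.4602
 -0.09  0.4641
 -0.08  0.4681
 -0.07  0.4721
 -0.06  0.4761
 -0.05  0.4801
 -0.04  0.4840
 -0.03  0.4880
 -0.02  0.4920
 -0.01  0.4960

£8.04

σ√T = 0.21·√1 = 0.2100
d₁ = [ln(120/126) + (0.082 + 0.21²/2)·1] / 0.2100 = [-0.0488 + 0.1041] / 0.2100 = 0.2631 ⇒ 0.26
d₂ = d₁ − σ√T = 0.2631 − 0.2100 = 0.0531 ⇒ 0.05
exp(−rT) = exp(−0.082·1) = 0.9213
N(−d₂) = N(-0.05) = 0.4801;  N(−d₁) = N(-0.26) = 0.3974
P = 126·0.9213·0.4801 − 120·0.3974 = 55.7318 − 47.6880 = 8.0438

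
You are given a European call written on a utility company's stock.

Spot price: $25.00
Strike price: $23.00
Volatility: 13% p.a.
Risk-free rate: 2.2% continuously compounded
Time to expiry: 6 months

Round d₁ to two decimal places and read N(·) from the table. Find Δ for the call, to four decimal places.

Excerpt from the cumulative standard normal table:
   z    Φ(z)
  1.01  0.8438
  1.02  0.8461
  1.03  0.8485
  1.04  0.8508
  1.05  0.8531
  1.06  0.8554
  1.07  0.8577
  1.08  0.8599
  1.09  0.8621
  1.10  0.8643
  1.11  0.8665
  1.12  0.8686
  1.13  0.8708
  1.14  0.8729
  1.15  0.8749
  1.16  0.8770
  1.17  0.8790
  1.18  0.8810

T = 0.5;  σ√T = 0.0919
ln(S/K) + (r + σ²/2)T = ln(25/23) + (0.022 + 0.13²/2)·0.5 = 0.0834 + 0.0152 = 0.0986
d₁ = 0.0986 / 0.0919 = 1.0727 which rounds to 1.07
N(d₁) = N(1.07) = 0.8577
Δ_call = N(d₁) = 0.8577

0.8577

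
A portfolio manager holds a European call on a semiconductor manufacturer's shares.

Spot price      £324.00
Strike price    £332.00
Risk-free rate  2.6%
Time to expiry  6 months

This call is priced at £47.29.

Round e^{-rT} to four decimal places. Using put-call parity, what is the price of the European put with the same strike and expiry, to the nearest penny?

e^(−rT) = e^(−0.026·0.5) = 0.9871
Put-call parity: C − P = S − K·e^(−rT) = 324 − 332·0.9871 = 324 − 327.7172 = -3.7172
P = C − (C − P) = 47.29 − (-3.7172) = 51.0072

£51.01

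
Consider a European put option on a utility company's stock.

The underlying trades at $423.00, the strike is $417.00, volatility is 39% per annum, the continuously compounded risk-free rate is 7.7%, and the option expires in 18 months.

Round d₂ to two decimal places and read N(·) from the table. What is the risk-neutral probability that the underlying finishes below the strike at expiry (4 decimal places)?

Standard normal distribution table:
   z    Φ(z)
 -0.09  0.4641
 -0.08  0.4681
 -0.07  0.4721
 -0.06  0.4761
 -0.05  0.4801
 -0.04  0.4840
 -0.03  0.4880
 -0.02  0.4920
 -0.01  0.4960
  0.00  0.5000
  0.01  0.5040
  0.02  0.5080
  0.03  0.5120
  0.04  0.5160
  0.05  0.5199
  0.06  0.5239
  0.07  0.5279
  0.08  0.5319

σ√T = 0.39 × 1.2247 = 0.4777
d₁ = [ln(423/417) + (0.077 + 0.39²/2)·1.5] / 0.4777 = [0.0143 + 0.2296] / 0.4777 = 0.5105 ⇒ 0.51
d₂ = d₁ − σ√T = 0.5105 − 0.4777 = 0.0329 ⇒ 0.03
Pr(exercise) under Q = N(−d₂) = N(-0.03) = 0.4880

0.4880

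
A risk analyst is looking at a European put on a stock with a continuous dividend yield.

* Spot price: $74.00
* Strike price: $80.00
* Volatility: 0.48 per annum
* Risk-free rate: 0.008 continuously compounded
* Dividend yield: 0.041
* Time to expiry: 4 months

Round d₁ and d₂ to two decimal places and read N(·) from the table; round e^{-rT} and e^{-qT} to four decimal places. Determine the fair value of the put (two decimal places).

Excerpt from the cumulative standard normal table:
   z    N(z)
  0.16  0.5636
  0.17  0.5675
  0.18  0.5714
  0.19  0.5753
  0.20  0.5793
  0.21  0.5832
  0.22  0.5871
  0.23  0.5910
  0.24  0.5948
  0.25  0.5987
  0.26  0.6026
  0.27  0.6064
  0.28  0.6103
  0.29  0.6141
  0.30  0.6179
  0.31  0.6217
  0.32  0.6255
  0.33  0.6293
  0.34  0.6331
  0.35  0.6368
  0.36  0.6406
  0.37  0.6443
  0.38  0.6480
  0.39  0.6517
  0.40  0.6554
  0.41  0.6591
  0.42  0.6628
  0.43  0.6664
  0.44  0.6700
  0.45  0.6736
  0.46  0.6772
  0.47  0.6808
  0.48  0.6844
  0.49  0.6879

T = 0.3333;  σ√T = 0.2771
ln(S/K) + (r − q + σ²/2)T = ln(74/80) + (0.008 − 0.041 + 0.48²/2)·0.3333 = -0.0780 + 0.0274 = -0.0506
d₁ = -0.0506 / 0.2771 = -0.1824 ≈ -0.18
d₂ = d₁ − σ√T = -0.1824 − 0.2771 = -0.4596 ≈ -0.46
exp(−qT) = exp(−0.041·0.3333) = 0.9864;  exp(−rT) = exp(−0.008·0.3333) = 0.9973
N(−d₂) = N(0.46) = 0.6772;  N(−d₁) = N(0.18) = 0.5714
P = 80·0.9973·0.6772 − 74·0.9864·0.5714 = 54.0297 − 41.7085 = 12.3212

$12.32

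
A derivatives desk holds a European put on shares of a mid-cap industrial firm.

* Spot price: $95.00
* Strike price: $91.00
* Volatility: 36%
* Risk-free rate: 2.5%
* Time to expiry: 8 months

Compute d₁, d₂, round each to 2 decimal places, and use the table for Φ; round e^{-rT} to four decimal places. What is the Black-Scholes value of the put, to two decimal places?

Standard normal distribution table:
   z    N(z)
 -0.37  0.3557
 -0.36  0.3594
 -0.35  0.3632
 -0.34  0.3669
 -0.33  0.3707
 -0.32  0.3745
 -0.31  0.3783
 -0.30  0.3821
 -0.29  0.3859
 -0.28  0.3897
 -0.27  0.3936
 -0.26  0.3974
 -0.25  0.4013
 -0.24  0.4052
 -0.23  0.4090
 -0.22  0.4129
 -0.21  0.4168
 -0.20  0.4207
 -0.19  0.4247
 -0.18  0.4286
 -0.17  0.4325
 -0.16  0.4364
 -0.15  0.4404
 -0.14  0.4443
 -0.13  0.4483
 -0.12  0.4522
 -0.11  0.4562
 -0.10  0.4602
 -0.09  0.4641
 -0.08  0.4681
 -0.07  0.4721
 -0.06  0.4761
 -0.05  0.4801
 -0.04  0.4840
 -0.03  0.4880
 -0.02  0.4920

σ√T = 0.36 × 0.8165 = 0.2939
d₁ = [ln(95/91) + (0.025 + 0.36²/2)·0.6667] / 0.2939 = [0.0430 + 0.0599] / 0.2939 = 0.3500 → 0.35
d₂ = d₁ − σ√T = 0.3500 − 0.2939 = 0.0561 → 0.06
e^(−rT) = e^(−0.025·0.6667) = 0.9835
N(−d₂) = N(-0.06) = 0.4761;  N(−d₁) = N(-0.35) = 0.3632
P = 91·0.9835·0.4761 − 95·0.3632 = 42.6102 − 34.5040 = 8.1062

$8.11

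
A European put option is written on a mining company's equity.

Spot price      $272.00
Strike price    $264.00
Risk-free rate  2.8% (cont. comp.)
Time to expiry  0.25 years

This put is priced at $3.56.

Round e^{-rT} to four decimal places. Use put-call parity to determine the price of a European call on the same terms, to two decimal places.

exp(−rT) = exp(−0.028·0.25) = 0.9930
Put-call parity: C − P = S − K·e^(−rT) = 272 − 264·0.9930 = 272 − 262.1520 = 9.8480
C = P + (C − P) = 3.56 + (9.8480) = 13.4080

$13.41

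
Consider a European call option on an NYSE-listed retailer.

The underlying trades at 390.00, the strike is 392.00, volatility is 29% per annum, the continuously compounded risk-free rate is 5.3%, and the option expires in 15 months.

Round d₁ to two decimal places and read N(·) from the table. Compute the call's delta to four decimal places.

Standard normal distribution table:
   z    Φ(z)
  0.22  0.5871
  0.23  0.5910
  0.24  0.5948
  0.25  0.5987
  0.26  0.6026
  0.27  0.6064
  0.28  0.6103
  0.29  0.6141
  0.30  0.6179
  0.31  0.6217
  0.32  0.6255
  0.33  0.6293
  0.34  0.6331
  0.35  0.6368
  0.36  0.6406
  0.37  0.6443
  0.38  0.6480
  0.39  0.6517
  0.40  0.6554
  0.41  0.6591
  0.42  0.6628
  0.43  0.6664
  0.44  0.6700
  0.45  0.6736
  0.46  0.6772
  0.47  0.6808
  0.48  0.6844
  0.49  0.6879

σ√T = 0.29 × 1.1180 = 0.3242
d₁ = [ln(390/392) + (0.053 + 0.29²/2)·1.25] / 0.3242 = [-0.0051 + 0.1188] / 0.3242 = 0.3507 → 0.35
N(d₁) = N(0.35) = 0.6368
Δ_call = N(d₁) = 0.6368

0.6368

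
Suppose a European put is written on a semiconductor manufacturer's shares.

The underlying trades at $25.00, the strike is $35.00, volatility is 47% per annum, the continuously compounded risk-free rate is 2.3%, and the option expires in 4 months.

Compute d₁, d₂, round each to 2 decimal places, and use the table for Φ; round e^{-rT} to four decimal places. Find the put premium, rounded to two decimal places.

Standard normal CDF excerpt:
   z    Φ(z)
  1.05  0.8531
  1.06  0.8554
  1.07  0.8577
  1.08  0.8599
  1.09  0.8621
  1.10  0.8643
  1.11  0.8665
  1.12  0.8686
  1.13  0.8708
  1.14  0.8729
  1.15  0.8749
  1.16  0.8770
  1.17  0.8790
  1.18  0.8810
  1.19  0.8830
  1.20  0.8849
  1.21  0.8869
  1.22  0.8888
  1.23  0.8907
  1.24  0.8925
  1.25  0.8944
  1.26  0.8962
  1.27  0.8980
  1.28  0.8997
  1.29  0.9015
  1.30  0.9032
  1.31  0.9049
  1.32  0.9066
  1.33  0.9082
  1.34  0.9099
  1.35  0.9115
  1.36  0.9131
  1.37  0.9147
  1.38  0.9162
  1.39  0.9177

T = 0.3333;  σ√T = 0.2714
d₁ = [ln(25/35) + (0.023 + 0.47²/2)·0.3333] / 0.2714 = [-0.3365 + 0.0445] / 0.2714 = -1.0760 ≈ -1.08
d₂ = d₁ − σ√T = -1.0760 − 0.2714 = -1.3474 ≈ -1.35
e^(−rT) = e^(−0.023·0.3333) = 0.9924
P = 35·0.9924·N(1.35) − 25·N(1.08) = 35·0.9924·0.9115 − 25·0.8599 = 31.6600 − 21.4975 = 10.1625

$10.16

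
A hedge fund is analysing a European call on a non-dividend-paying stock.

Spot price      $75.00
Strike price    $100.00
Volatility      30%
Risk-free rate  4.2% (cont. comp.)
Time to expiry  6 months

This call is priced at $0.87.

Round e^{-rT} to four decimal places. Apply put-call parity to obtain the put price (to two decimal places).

e^(−rT) = e^(−0.042·0.5) = 0.9792
Put-call parity: C − P = S − K·e^(−rT) = 75 − 100·0.9792 = 75 − 97.9200 = -22.9200
P = C − (C − P) = 0.87 − (-22.9200) = 23.7900

$23.79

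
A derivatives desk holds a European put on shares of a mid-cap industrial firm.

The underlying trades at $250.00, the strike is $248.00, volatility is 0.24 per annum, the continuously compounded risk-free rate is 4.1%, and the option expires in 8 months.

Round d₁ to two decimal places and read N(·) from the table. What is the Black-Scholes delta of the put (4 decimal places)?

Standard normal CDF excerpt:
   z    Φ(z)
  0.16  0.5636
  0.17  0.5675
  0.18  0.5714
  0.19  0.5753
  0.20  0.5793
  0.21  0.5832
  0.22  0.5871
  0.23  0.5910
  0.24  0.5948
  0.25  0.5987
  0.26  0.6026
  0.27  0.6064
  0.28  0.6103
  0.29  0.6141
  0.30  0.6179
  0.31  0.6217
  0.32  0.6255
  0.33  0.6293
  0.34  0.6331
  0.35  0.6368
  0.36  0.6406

σ√T = 0.24·√0.6667 = 0.1960
d₁ = [ln(250/248) + (0.041 + 0.24²/2)·0.6667] / 0.1960 = [0.0080 + 0.0465] / 0.1960 = 0.2785 → 0.28
N(d₁) = N(0.28) = 0.6103
Δ_put = N(d₁) − 1 = 0.6103 − 1 = -0.3897

-0.3897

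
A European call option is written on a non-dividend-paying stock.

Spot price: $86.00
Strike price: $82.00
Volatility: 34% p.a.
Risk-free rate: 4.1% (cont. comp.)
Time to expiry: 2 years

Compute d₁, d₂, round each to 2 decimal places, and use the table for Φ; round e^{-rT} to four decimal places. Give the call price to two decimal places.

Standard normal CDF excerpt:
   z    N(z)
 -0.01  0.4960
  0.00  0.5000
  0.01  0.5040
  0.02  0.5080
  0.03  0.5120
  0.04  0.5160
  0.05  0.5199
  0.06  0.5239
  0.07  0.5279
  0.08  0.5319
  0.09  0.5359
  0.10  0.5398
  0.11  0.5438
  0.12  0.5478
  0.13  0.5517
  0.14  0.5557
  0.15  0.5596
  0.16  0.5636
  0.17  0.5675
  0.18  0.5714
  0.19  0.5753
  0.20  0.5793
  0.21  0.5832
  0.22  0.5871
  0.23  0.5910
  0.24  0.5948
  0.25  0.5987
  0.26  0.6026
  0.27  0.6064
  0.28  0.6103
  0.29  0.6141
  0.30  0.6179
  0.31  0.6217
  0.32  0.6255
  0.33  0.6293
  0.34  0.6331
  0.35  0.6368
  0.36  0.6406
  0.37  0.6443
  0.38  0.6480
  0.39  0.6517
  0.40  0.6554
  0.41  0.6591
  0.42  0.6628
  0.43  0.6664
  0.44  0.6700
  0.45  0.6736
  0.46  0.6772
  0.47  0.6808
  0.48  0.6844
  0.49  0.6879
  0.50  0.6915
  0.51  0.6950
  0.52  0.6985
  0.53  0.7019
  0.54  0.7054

$21.09

σ√T = 0.34 × 1.4142 = 0.4808
ln(S/K) + (r + σ²/2)T = ln(86/82) + (0.041 + 0.34²/2)·2 = 0.0476 + 0.1976 = 0.2452
d₁ = 0.2452 / 0.4808 = 0.5100 ≈ 0.51
d₂ = d₁ − σ√T = 0.5100 − 0.4808 = 0.0292 ≈ 0.03
exp(−rT) = exp(−0.041·2) = 0.9213
N(d₁) = N(0.51) = 0.6950;  N(d₂) = N(0.03) = 0.5120
C = 86·0.6950 − 82·0.9213·0.5120 = 59.7700 − 38.6799 = 21.0901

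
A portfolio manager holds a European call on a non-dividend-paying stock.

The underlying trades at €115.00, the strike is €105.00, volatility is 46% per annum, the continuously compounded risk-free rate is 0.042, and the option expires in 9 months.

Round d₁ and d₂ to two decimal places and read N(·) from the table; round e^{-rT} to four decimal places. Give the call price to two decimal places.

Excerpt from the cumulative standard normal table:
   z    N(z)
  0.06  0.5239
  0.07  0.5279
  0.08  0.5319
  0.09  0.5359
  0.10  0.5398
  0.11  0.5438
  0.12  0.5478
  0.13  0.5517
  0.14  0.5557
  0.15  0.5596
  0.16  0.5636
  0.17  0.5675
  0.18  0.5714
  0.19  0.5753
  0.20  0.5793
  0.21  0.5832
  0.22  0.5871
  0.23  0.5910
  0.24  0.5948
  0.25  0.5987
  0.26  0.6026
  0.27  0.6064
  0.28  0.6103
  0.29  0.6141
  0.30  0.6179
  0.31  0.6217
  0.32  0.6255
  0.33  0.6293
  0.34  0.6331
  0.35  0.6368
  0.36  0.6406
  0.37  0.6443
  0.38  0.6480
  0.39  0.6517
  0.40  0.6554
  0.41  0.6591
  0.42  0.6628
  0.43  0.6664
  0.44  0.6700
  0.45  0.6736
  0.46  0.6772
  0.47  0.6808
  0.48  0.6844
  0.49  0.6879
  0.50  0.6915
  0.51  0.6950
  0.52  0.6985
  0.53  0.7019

T = 0.75;  σ√T = 0.3984
d₁ = [ln(115/105) + (0.042 + 0.46²/2)·0.75] / 0.3984 = [0.0910 + 0.1109] / 0.3984 = 0.5066 ≈ 0.51
d₂ = d₁ − σ√T = 0.5066 − 0.3984 = 0.1082 ≈ 0.11
exp(−rT) = exp(−0.042·0.75) = 0.9690
N(d₁) = N(0.51) = 0.6950;  N(d₂) = N(0.11) = 0.5438
C = 115·0.6950 − 105·0.9690·0.5438 = 79.9250 − 55.3289 = 24.5961

€24.60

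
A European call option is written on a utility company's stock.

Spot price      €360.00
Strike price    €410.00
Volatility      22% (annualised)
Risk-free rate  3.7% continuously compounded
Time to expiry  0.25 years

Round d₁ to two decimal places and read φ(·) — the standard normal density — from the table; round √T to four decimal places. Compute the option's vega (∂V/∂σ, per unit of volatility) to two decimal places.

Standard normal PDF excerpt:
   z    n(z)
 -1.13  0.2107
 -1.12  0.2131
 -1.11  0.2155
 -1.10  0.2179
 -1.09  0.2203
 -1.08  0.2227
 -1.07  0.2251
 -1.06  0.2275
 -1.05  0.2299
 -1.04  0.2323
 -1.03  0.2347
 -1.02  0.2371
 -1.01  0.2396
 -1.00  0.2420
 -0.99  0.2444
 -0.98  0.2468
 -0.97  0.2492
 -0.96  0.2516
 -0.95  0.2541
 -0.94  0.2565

σ√T = 0.22 × 0.5000 = 0.1100
d₁ = [ln(360/410) + (0.037 + 0.22²/2)·0.25] / 0.1100 = [-0.1301 + 0.0153] / 0.1100 = -1.0432 → -1.04
√T = √0.25 = 0.5000
φ(d₁) = φ(-1.04) = 0.2323
vega = S·φ(d₁)·√T = 360·0.2323·0.5000 = 41.8140
(The put has the same vega.)

41.81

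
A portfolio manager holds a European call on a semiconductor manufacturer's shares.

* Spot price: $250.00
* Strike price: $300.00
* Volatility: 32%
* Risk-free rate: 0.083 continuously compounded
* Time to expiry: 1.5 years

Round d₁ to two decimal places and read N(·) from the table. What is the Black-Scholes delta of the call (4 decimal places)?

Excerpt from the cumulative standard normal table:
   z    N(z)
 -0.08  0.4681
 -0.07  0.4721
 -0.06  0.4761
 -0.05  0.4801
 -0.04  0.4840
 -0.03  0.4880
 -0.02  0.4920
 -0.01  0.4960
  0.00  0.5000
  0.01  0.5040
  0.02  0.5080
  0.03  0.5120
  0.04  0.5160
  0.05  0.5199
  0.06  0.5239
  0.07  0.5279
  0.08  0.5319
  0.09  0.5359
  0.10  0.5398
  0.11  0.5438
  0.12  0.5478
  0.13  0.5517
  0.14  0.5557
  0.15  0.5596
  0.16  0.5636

0.5199

σ√T = 0.32 × 1.2247 = 0.3919
d₁ = [ln(250/300) + (0.083 + 0.32²/2)·1.5] / 0.3919 = [-0.1823 + 0.2013] / 0.3919 = 0.0484 which rounds to 0.05
N(d₁) = N(0.05) = 0.5199
Δ_call = N(d₁) = 0.5199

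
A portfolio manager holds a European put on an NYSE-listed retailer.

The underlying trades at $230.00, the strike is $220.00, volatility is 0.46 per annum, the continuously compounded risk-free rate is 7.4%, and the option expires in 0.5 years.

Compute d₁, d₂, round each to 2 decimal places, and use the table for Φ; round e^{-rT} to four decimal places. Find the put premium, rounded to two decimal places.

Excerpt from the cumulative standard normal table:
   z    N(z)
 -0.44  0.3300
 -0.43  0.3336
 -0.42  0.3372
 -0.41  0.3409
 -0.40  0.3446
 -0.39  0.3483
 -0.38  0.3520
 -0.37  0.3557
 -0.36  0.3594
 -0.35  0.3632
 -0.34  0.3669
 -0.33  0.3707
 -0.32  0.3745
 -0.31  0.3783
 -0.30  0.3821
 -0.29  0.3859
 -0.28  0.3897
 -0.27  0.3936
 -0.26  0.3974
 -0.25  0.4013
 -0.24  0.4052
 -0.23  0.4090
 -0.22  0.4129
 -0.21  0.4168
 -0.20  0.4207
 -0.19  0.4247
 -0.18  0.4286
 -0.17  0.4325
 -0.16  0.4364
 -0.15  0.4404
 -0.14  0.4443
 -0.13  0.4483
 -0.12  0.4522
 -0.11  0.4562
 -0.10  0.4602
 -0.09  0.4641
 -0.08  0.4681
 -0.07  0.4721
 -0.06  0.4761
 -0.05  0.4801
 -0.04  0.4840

$19.99

T = 0.5;  σ√T = 0.3253
d₁ = [ln(230/220) + (0.074 + 0.46²/2)·0.5] / 0.3253 = [0.0445 + 0.0899] / 0.3253 = 0.4130 ⇒ 0.41
d₂ = d₁ − σ√T = 0.4130 − 0.3253 = 0.0878 ⇒ 0.09
exp(−rT) = exp(−0.074·0.5) = 0.9637
N(−d₂) = N(-0.09) = 0.4641;  N(−d₁) = N(-0.41) = 0.3409
P = 220·0.9637·0.4641 − 230·0.3409 = 98.3957 − 78.4070 = 19.9887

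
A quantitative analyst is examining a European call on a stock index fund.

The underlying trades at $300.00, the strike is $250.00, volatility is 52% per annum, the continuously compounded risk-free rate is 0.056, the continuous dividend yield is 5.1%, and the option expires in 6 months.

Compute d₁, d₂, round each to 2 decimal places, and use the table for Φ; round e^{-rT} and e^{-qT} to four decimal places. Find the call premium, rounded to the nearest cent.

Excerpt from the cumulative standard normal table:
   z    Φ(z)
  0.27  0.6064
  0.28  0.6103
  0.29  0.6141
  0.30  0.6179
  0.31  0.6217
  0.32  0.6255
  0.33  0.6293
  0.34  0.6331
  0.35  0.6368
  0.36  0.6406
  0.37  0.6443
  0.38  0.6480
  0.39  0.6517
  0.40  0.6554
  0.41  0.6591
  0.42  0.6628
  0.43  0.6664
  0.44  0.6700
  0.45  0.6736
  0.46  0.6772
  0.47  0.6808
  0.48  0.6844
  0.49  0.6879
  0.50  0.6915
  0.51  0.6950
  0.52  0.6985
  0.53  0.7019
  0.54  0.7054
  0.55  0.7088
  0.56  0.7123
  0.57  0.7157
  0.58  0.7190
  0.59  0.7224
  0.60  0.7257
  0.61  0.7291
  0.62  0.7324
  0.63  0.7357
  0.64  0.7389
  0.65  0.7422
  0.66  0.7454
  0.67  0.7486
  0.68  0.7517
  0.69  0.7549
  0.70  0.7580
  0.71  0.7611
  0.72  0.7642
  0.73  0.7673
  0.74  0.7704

$68.70

σ√T = 0.52·√0.5 = 0.3677
d₁ = [ln(300/250) + (0.056 − 0.051 + 0.52²/2)·0.5] / 0.3677 = [0.1823 + 0.0701] / 0.3677 = 0.6865 which rounds to 0.69
d₂ = d₁ − σ√T = 0.6865 − 0.3677 = 0.3188 which rounds to 0.32
exp(−qT) = exp(−0.051·0.5) = 0.9748;  exp(−rT) = exp(−0.056·0.5) = 0.9724
C = 300·0.9748·N(0.69) − 250·0.9724·N(0.32) = 300·0.9748·0.7549 − 250·0.9724·0.6255 = 220.7630 − 152.0591 = 68.7039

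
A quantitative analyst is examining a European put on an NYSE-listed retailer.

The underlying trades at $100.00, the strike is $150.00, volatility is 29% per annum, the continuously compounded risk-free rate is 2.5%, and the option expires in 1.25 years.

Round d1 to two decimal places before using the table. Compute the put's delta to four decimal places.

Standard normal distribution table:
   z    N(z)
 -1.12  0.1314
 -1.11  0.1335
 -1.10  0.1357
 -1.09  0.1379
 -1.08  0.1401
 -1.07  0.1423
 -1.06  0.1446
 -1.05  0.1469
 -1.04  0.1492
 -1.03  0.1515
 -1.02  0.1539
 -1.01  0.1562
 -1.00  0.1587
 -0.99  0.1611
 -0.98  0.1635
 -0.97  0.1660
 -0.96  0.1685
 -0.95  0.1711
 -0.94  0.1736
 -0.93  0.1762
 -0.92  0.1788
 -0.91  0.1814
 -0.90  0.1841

T = 1.25;  σ√T = 0.3242
d₁ = [ln(100/150) + (0.025 + 0.29²/2)·1.25] / 0.3242 = [-0.4055 + 0.0838] / 0.3242 = -0.9921 which rounds to -0.99
N(d₁) = N(-0.99) = 0.1611
Δ_put = N(d₁) − 1 = 0.1611 − 1 = -0.8389

-0.8389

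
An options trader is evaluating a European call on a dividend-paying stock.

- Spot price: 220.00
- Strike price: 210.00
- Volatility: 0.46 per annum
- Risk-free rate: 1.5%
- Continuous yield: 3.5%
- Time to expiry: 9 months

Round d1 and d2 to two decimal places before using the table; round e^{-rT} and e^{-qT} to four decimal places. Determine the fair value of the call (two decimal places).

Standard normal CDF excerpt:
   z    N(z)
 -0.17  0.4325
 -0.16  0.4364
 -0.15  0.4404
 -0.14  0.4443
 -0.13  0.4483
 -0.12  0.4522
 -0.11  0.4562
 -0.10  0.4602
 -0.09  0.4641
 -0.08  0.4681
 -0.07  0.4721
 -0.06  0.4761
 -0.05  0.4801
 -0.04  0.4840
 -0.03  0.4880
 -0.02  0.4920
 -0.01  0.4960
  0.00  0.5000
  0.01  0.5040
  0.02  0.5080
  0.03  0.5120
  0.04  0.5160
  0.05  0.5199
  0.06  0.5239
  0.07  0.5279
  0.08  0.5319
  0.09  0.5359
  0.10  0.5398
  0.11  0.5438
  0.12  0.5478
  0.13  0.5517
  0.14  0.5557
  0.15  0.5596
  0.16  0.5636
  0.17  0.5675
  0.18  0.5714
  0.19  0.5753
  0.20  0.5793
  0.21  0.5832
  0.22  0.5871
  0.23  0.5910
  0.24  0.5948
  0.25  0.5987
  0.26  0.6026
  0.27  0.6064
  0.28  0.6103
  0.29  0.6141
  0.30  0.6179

36.89

T = 0.75;  σ√T = 0.3984
d₁ = [ln(220/210) + (0.015 − 0.035 + 0.46²/2)·0.75] / 0.3984 = [0.0465 + 0.0644] / 0.3984 = 0.2783 ≈ 0.28
d₂ = d₁ − σ√T = 0.2783 − 0.3984 = -0.1201 ≈ -0.12
exp(−qT) = exp(−0.035·0.75) = 0.9741;  exp(−rT) = exp(−0.015·0.75) = 0.9888
N(d₁) = N(0.28) = 0.6103;  N(d₂) = N(-0.12) = 0.4522
C = 220·0.9741·0.6103 − 210·0.9888·0.4522 = 130.7885 − 93.8984 = 36.8901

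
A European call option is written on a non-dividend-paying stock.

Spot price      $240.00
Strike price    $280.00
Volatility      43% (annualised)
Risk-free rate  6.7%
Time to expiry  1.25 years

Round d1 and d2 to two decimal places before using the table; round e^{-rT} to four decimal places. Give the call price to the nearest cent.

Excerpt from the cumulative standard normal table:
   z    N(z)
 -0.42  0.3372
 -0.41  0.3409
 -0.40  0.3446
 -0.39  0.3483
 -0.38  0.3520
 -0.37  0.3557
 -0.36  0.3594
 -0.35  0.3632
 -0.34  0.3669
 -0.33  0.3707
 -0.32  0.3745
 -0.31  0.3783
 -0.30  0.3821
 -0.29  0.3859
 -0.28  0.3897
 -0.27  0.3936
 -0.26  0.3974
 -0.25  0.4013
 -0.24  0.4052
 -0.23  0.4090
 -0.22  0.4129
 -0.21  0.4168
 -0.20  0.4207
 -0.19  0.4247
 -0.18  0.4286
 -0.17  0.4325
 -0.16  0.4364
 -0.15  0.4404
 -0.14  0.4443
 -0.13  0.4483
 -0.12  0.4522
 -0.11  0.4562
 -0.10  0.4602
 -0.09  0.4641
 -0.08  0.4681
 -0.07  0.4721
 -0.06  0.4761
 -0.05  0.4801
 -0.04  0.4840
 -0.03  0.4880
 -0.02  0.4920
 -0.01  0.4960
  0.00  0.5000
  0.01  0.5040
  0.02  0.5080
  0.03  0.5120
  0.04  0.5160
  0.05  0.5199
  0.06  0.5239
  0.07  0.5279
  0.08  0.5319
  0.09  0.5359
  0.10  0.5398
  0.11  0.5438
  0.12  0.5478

$38.92

σ√T = 0.43 × 1.1180 = 0.4808
d₁ = [ln(240/280) + (0.067 + ½·0.43²)·1.25] / (σ√T) = (-0.1542 + 0.1993) / 0.4808 = 0.0939 ⇒ 0.09
d₂ = 0.0939 − 0.4808 = -0.3868 ⇒ -0.39
exp(−rT) = exp(−0.067·1.25) = 0.9197
N(d₁) = N(0.09) = 0.5359;  N(d₂) = N(-0.39) = 0.3483
C = 240·0.5359 − 280·0.9197·0.3483 = 128.6160 − 89.6928 = 38.9232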